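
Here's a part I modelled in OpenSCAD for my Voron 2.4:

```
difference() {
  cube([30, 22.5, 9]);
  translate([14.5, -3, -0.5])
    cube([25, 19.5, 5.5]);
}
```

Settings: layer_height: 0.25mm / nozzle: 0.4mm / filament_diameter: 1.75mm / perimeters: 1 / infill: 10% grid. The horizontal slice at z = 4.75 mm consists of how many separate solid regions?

1

At z = 4.75 mm: the cube is present — its section is the full 30×22.5 rectangle; the 25×19.5 cube at (14.5, -3) contributes its full rectangle; Subtracting the remaining from the first: starting from the 30×22.5 cube, the 25×19.5 cube at (14.5, -3) partially overlaps it — only the 255.75 mm² overlap (of its 487.50 mm²) is removed, clipping the outline — 1 connected region. The result has 1 disconnected region.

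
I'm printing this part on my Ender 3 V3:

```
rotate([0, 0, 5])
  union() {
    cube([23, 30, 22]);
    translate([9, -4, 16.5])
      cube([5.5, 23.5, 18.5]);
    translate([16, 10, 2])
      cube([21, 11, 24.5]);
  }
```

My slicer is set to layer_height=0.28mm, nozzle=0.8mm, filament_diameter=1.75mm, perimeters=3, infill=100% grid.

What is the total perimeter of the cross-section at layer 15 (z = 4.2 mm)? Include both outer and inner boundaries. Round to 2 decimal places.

At z = 4.2 mm: the cube (footprint 23×30) is included at this height (perimeter 106.00 mm); the cube at (9, -4) is absent (z outside [16.5, 35]); the 21×11 cube at (16, 10) contributes its full rectangle (perimeter 64.00 mm); Taking the union: the regions partially overlap (shared area 77.00 mm²), so the edge portions inside another operand are dropped and the merged outline is re-measured after clipping — boundary = 134.00 mm; (whole slice rotated 5° about Z — lengths, areas and connectivity unchanged). Overall, the cross-section is a single solid region. Total boundary length (outer) = 134.00 mm.

134.00 mm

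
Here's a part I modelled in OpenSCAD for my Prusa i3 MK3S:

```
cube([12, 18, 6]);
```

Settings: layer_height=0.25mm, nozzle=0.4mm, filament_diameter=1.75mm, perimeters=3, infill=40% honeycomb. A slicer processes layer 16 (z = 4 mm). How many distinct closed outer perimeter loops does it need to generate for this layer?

1

At z = 4 mm: the cube (footprint 12×18) is included at this height. The result has 1 disconnected region.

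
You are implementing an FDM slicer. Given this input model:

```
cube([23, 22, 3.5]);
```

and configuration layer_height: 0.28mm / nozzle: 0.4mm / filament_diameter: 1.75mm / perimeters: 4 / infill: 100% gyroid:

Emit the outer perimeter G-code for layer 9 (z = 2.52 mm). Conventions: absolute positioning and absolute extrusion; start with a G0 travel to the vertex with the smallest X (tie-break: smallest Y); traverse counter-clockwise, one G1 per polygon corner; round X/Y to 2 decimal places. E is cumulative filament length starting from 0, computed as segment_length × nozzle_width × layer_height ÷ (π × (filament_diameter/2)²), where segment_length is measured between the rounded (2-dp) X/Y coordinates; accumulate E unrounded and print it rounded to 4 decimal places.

At z = 2.52 mm: the 23×22 cube contributes its full rectangle. The outline is a single polygon with 4 vertices. Extrusion per mm of travel: 0.4 × 0.28 / (π × 0.875²) = 0.046564. Accumulating E over each segment gives final E = 4.1908.

G0 X0.00 Y0.00 Z2.52
G1 X23.00 Y0.00 E1.0710
G1 X23.00 Y22.00 E2.0954
G1 X0.00 Y22.00 E3.1664
G1 X0.00 Y0.00 E4.1908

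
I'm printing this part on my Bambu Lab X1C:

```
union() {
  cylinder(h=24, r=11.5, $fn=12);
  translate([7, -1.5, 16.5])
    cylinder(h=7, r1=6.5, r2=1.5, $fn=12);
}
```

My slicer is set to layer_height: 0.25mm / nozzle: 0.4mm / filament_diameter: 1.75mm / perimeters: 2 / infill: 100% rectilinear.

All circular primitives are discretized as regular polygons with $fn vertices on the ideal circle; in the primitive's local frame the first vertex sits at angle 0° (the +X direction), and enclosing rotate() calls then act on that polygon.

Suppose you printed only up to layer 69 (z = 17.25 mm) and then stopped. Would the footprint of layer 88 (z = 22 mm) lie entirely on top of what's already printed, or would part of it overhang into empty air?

entirely on top

Compare the two slices. At z = 17.25: the cylinder: section is a regular 12-gon, circumradius r=11.5 (area = (12/2)·11.500²·sin(360°/12) = 396.75 mm²); the cone at (7, -1.5) (r1=6.5→r2=1.5) has section circumradius 5.964 here — a regular 12-gon (area = (12/2)·5.964²·sin(360°/12) = 106.72 mm²); Merging all regions: the regions partially overlap — summed areas 503.47 mm² minus the doubly-counted overlap 93.81 mm² gives 409.65 mm² — area = 409.65 mm². At z = 22: the r=11.5 cylinder contributes a regular 12-gon of circumradius 11.5 (area = (12/2)·11.500²·sin(360°/12) = 396.75 mm²); the cone at (7, -1.5): at t=0.786 of its height the radius interpolates to r₁+(r₂−r₁)t = 2.571, giving a regular 12-gon of that circumradius (area = (12/2)·2.571²·sin(360°/12) = 19.84 mm²); Taking the union: the cone at (7, -1.5) lies entirely inside the r=11.5 cylinder, so the union is just the r=11.5 cylinder — area = 396.75 mm². Checking containment: the cross-section at z = 22 is a subset of the cross-section at z = 17.25.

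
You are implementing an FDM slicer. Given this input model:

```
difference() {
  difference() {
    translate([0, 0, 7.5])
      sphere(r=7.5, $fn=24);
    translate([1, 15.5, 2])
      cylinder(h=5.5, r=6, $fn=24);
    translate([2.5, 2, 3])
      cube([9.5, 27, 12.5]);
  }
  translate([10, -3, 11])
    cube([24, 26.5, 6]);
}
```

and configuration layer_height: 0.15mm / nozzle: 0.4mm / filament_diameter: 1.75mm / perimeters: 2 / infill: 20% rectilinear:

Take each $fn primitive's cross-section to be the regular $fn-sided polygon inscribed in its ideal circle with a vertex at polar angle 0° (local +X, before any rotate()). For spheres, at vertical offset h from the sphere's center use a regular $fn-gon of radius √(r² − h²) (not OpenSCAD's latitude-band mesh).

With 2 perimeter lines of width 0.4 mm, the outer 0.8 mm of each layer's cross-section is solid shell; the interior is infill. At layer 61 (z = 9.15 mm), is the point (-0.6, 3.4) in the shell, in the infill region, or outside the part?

infill

At z = 9.15 mm: the sphere: section is a regular 24-gon, circumradius = √(r²−h²) = √(7.5²−1.65²) = 7.316; the cylinder at (1, 15.5) is not intersected at this z (z outside [2, 7.5]); the cube at (2.5, 2) is present — its section is the full 9.5×27 rectangle; Taking the first minus the rest: starting from the r=7.5 sphere, the 9.5×27 cube at (2.5, 2) partially overlaps it — only the 14.37 mm² overlap (of its 256.50 mm²) is removed, clipping the outline — 1 connected region; the cube at (10, -3) is not intersected at this z (z outside [11, 17]); Subtracting the remaining from the first: none of the subtracted shapes is present at this height, so the result so far is unchanged — 1 connected region. Overall, the cross-section is a single solid region. The nearest boundary edge runs (2.50, 6.82)→(2.50, 2.00); distance from the point to it = 3.10 mm. The point is inside the cross-section and 3.10 mm from the nearest boundary — more than the 0.8 mm shell width (2 × 0.4), so it's in the infill interior.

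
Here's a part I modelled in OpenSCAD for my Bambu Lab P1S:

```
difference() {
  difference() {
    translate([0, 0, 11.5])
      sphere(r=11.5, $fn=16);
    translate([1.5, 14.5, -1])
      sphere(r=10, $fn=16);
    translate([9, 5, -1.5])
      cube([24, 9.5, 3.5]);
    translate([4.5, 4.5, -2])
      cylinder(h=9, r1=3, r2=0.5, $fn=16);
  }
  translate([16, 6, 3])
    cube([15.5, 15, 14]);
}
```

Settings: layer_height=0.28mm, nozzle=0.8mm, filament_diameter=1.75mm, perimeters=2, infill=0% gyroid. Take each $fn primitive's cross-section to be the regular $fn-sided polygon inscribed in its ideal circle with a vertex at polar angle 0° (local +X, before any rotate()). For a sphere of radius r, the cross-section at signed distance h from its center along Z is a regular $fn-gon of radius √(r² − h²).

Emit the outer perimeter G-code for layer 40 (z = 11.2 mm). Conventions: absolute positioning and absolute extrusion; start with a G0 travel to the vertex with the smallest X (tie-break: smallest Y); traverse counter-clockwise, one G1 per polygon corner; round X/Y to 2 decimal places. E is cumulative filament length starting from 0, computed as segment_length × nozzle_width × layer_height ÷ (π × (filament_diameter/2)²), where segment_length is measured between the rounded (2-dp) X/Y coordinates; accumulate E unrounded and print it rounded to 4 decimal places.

G0 X-11.50 Y0.00 Z11.20
G1 X-10.62 Y-4.40 E0.4179
G1 X-8.13 Y-8.13 E0.8355
G1 X-4.40 Y-10.62 E1.2532
G1 X0.00 Y-11.50 E1.6711
G1 X4.40 Y-10.62 E2.0890
G1 X8.13 Y-8.13 E2.5066
G1 X10.62 Y-4.40 E2.9243
G1 X11.50 Y0.00 E3.3421
G1 X10.62 Y4.40 E3.7600
G1 X8.13 Y8.13 E4.1777
G1 X4.40 Y10.62 E4.5953
G1 X0.00 Y11.50 E5.0132
G1 X-4.40 Y10.62 E5.4311
G1 X-8.13 Y8.13 E5.8488
G1 X-10.62 Y4.40 E6.2664
G1 X-11.50 Y0.00 E6.6843

At z = 11.2 mm: the r=11.5 sphere slices to a regular 16-gon of circumradius 11.496 (√(r²−h²) with h=0.3 from center); the sphere at (1.5, 14.5) is absent (|z−center|=12.200 > r=10); the cube at (9, 5) is not intersected at this z (z outside [-1.5, 2]); the cone at (4.5, 4.5) is not intersected at this z (z outside [-2, 7]); After the difference (first − rest): none of the subtracted shapes is present at this height, so the r=11.5 sphere is unchanged — 1 connected region; the cube at (16, 6) is present — its section is the full 15.5×15 rectangle; Subtracting the remaining from the first: starting from that combined region, the 15.5×15 cube at (16, 6) misses the remaining region (no effect) — 1 connected region. The outline is a single polygon with 16 vertices. Extrusion per mm of travel: 0.8 × 0.28 / (π × 0.875²) = 0.093128. Accumulating E over each segment gives final E = 6.6843.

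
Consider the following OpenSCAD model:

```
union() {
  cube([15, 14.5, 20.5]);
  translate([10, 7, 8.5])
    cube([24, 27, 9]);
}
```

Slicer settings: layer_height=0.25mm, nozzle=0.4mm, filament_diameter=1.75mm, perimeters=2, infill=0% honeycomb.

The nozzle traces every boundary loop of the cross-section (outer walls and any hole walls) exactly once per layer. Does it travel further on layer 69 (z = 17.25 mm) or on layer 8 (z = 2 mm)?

layer 69 (z = 17.25 mm)

Layer 69 (z = 17.25): the cube is present — its section is the full 15×14.5 rectangle (perimeter 59.00 mm); the cube at (10, 7) (footprint 24×27) is included at this height (perimeter 102.00 mm); Taking the union: the regions partially overlap (shared area 37.50 mm²), so the edge portions inside another operand are dropped and the merged outline is re-measured after clipping — boundary = 136.00 mm. So its perimeter = 136.00 mm. Layer 8 (z = 2): the 15×14.5 cube contributes its full rectangle (perimeter 59.00 mm); the cube at (10, 7) is not intersected at this z (z outside [8.5, 17.5]); Taking the union: only the 15×14.5 cube is present, so the union is just that shape — boundary = 59.00 mm. So its perimeter = 59.00 mm. Layer 69 is larger (136.00 vs 59.00 mm).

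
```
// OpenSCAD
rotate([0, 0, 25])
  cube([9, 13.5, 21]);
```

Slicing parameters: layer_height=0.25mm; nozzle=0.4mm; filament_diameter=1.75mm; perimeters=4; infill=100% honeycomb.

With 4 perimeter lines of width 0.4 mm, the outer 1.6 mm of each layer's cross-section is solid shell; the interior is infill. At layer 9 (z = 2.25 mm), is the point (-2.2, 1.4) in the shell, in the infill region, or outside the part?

outside

At z = 2.25 mm: the cube (footprint 9×13.5) is included at this height; (rotated 25° about Z; rotation is an isometry so areas/perimeters/island counts are preserved). Overall, the cross-section is a single solid region. Undo the 25° rotation: the query point maps to (-1.402, 2.199) in the un-rotated model frame. The nearest boundary edge runs (0.00, 13.50)→(0.00, 0.00); distance from the point to it = 1.40 mm. The point is not inside any of the regions above, so it lies outside the cross-section (1.40 mm from the nearest boundary).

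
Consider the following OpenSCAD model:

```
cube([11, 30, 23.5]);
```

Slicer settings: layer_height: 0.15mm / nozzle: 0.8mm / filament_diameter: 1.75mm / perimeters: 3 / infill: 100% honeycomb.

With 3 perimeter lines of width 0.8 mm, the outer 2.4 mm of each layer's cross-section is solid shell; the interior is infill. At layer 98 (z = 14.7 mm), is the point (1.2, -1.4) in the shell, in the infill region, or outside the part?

At z = 14.7 mm: the cube (footprint 11×30) is included at this height. Overall, the cross-section is a single solid region. The nearest boundary edge runs (0.00, 0.00)→(11.00, 0.00); distance from the point to it = 1.40 mm. The point is not inside any of the regions above, so it lies outside the cross-section (1.40 mm from the nearest boundary).

outside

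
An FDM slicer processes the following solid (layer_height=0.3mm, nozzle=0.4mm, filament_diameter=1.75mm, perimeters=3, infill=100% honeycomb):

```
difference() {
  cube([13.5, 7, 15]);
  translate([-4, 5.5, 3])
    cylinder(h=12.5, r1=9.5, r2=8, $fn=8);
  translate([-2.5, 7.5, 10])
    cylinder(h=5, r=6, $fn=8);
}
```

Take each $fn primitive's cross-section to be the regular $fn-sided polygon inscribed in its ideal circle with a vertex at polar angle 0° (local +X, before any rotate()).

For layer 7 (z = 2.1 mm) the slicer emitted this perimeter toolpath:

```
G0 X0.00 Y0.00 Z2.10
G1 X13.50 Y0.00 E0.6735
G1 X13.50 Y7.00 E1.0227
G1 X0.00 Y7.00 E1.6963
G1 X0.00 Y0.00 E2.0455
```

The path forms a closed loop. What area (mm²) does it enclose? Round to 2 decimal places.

94.50 mm²

Apply the shoelace formula to the sequence of (X, Y) vertices; enclosed area = 94.50 mm².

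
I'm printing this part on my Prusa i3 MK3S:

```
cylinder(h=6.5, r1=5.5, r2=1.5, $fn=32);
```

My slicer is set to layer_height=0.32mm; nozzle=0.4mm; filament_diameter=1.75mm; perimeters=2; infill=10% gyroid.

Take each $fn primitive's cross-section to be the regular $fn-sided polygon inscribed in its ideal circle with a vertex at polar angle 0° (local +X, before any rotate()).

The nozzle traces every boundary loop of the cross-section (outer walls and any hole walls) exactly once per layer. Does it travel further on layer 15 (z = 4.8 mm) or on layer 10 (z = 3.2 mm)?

Layer 15 (z = 4.8): the cone (r1=5.5→r2=1.5) has section circumradius 2.546 here — a regular 32-gon (perimeter = 2·32·2.546·sin(180°/32) = 15.97 mm). So its perimeter = 15.97 mm. Layer 10 (z = 3.2): the cone contributes a regular 32-gon of circumradius 3.531 (interpolated between r1=5.5 and r2=1.5 at t=0.492) (perimeter = 2·32·3.531·sin(180°/32) = 22.15 mm). So its perimeter = 22.15 mm. Layer 10 is larger (22.15 vs 15.97 mm).

layer 10 (z = 3.2 mm)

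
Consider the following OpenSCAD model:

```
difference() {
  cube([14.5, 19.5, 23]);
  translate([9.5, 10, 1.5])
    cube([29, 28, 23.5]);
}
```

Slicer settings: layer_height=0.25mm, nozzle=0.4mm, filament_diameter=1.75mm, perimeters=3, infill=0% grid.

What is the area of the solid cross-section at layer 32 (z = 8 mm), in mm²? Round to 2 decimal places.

235.25 mm²

At z = 8 mm: the cube is present — its section is the full 14.5×19.5 rectangle (area 282.75 mm²); the cube at (9.5, 10) is present — its section is the full 29×28 rectangle (area 812.00 mm²); Subtracting the remaining from the first: starting from the 14.5×19.5 cube (282.75 mm²), the 29×28 cube at (9.5, 10) partially overlaps it — only the 47.50 mm² overlap (of its 812.00 mm²) is removed, clipping the outline — area = 235.25 mm². Overall, the cross-section is a single solid region. Net area = 235.25 mm².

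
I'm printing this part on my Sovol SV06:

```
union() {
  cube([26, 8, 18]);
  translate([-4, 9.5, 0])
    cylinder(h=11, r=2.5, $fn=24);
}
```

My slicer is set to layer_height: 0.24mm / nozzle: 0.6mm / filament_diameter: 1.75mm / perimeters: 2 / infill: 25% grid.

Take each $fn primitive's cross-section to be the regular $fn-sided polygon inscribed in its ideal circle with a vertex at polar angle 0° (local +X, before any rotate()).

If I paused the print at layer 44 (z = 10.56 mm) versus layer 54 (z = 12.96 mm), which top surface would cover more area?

layer 44 (z = 10.56 mm)

Layer 44 (z = 10.56): the cube is present — its section is the full 26×8 rectangle (area 208.00 mm²); the r=2.5 cylinder at (-4, 9.5) contributes a regular 24-gon of circumradius 2.5 (area = (24/2)·2.500²·sin(360°/24) = 19.41 mm²); Merging all regions: the 2 present regions are separate (no shared area or edge), so areas and boundary lengths simply add and each stays a separate island — area = 227.41 mm². So its area = 227.41 mm². Layer 54 (z = 12.96): the 26×8 cube contributes its full rectangle (area 208.00 mm²); the cylinder at (-4, 9.5) is absent (z outside [0, 11]); Merging all regions: only the 26×8 cube is present, so the union is just that shape — area = 208.00 mm². So its area = 208.00 mm². Layer 44 is larger (227.41 vs 208.00 mm²).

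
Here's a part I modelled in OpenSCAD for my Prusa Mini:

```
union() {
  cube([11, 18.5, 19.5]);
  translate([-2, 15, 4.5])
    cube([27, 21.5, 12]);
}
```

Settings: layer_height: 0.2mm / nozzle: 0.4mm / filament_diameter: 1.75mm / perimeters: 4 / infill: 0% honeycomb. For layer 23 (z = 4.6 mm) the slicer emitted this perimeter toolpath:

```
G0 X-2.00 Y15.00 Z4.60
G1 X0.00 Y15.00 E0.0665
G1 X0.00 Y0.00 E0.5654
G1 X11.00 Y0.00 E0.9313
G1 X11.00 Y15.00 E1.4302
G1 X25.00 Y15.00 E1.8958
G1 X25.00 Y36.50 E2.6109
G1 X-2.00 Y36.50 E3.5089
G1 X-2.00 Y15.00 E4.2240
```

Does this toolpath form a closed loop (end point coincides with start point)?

Start point (G0): (-2.00, 15.00). End point (last G1): the path returns to the start — closed.

yes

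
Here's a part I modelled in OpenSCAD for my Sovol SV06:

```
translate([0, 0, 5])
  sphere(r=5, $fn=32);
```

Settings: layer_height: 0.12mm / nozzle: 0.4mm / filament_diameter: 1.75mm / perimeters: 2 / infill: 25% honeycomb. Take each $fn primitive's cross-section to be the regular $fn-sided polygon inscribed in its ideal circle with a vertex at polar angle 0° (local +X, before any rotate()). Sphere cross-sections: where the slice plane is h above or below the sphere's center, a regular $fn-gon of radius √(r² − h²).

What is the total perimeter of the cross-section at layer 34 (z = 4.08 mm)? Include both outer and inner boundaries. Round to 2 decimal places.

30.83 mm

At z = 4.08 mm: the sphere: section is a regular 32-gon, circumradius = √(r²−h²) = √(5²−0.92²) = 4.915 (perimeter = 2·32·4.915·sin(180°/32) = 30.83 mm). Overall, the cross-section is a single solid region. Total boundary length (outer) = 30.83 mm.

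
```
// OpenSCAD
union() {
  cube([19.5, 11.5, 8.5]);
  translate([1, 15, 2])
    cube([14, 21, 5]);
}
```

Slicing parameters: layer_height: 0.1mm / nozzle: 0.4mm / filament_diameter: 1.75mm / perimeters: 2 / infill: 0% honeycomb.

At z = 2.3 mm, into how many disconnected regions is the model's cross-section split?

At z = 2.3 mm: the cube is present — its section is the full 19.5×11.5 rectangle; the cube at (1, 15) is present — its section is the full 14×21 rectangle; Combining (union): the 2 present regions are separate (no shared area or edge), so areas and boundary lengths simply add and each stays a separate island — 2 connected regions. The result has 2 disconnected regions.

2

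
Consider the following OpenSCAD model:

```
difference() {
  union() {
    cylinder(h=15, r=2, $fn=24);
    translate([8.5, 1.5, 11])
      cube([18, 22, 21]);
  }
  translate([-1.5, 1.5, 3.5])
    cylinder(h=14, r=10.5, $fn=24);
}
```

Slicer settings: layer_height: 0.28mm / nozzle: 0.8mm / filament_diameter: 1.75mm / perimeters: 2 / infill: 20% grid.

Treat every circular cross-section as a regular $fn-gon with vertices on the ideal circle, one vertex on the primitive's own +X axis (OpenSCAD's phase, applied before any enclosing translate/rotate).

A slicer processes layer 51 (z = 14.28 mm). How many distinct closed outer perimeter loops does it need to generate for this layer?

1

At z = 14.28 mm: the cylinder: section is a regular 24-gon, circumradius r=2; the cube at (8.5, 1.5) (footprint 18×22) is included at this height; Taking the union: the 2 present regions are separate (no shared area or edge), so areas and boundary lengths simply add and each stays a separate island — 2 connected regions; the r=10.5 cylinder at (-1.5, 1.5) contributes a regular 24-gon of circumradius 10.5; Taking the first minus the rest: starting from the result so far, the r=10.5 cylinder at (-1.5, 1.5) partially overlaps it — only the 13.32 mm² overlap (of its 342.42 mm²) is removed, clipping the outline — 1 connected region. The result has 1 disconnected region.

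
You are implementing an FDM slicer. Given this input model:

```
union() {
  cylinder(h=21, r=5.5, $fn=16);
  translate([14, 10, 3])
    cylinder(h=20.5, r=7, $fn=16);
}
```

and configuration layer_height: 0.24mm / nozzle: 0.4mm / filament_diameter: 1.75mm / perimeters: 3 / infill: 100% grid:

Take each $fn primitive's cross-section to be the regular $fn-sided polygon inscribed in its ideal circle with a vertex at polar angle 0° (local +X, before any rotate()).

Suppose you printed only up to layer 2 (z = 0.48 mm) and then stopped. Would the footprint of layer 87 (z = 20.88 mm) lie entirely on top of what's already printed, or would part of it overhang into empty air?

Compare the two slices. At z = 0.48: the r=5.5 cylinder contributes a regular 16-gon of circumradius 5.5 (area = (16/2)·5.500²·sin(360°/16) = 92.61 mm²); the cylinder at (14, 10) is not intersected at this z (z outside [3, 23.5]); Taking the union: only the r=5.5 cylinder is present, so the union is just that shape — area = 92.61 mm². At z = 20.88: the r=5.5 cylinder gives a regular 16-gon of circumradius 5.5 (constant along its height) (area = (16/2)·5.500²·sin(360°/16) = 92.61 mm²); the r=7 cylinder at (14, 10) gives a regular 16-gon of circumradius 7 (constant along its height) (area = (16/2)·7.000²·sin(360°/16) = 150.01 mm²); Taking the union: the 2 present regions are separate (no shared area or edge), so areas and boundary lengths simply add and each stays a separate island — area = 242.62 mm². Checking containment: at z = 20.88 the cross-section extends beyond the z = 0.48 cross-section by about 150.01 mm².

part overhangs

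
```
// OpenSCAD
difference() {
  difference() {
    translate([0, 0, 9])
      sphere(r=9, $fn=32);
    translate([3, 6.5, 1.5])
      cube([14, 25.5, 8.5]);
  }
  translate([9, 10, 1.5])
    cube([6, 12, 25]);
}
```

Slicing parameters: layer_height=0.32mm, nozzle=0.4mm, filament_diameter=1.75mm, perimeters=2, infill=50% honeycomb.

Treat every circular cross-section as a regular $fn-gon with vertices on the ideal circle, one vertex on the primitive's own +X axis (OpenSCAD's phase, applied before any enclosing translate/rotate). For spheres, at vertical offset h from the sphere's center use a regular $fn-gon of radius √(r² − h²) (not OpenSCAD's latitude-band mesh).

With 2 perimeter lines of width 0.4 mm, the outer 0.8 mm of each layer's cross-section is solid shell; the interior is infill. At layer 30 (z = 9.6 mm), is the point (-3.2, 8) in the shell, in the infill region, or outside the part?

shell

At z = 9.6 mm: the r=9 sphere slices to a regular 32-gon of circumradius 8.980 (√(r²−h²) with h=0.6 from center); the cube at (3, 6.5) (footprint 14×25.5) is included at this height; Taking the first minus the rest: starting from the r=9 sphere, the 14×25.5 cube at (3, 6.5) partially overlaps it — only the 3.53 mm² overlap (of its 357.00 mm²) is removed, clipping the outline — 1 connected region; the cube at (9, 10) (footprint 6×12) is included at this height; After the difference (first − rest): starting from that combined region, the 6×12 cube at (9, 10) misses the remaining region (no effect) — 1 connected region. Overall, the cross-section is a single solid region. The nearest boundary edge runs (-3.44, 8.30)→(-1.75, 8.81); distance from the point to it = 0.35 mm. The point is inside the cross-section, 0.35 mm from the nearest boundary — within the 0.8 mm shell band (2 × 0.4).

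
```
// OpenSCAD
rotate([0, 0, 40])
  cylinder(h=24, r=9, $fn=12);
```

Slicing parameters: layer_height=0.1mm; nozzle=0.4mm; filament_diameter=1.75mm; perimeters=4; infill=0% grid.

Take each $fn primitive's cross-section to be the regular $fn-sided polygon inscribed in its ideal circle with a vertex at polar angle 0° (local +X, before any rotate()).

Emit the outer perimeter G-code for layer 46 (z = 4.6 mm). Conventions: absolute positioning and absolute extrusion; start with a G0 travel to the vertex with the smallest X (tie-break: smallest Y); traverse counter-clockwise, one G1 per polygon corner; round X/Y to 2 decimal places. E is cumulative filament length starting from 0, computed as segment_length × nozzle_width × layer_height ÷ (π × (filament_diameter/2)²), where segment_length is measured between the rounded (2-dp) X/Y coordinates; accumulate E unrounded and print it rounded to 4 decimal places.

At z = 4.6 mm: the r=9 cylinder gives a regular 12-gon of circumradius 9 (constant along its height); (rotated 40° about Z; rotation is an isometry so areas/perimeters/island counts are preserved). The outline is a single polygon with 12 vertices. Extrusion per mm of travel: 0.4 × 0.1 / (π × 0.875²) = 0.016630. Accumulating E over each segment gives final E = 0.9297.

G0 X-8.86 Y-1.56 Z4.60
G1 X-6.89 Y-5.79 E0.0776
G1 X-3.08 Y-8.46 E0.1550
G1 X1.56 Y-8.86 E0.2324
G1 X5.79 Y-6.89 E0.3100
G1 X8.46 Y-3.08 E0.3874
G1 X8.86 Y1.56 E0.4648
G1 X6.89 Y5.79 E0.5424
G1 X3.08 Y8.46 E0.6198
G1 X-1.56 Y8.86 E0.6973
G1 X-5.79 Y6.89 E0.7749
G1 X-8.46 Y3.08 E0.8522
G1 X-8.86 Y-1.56 E0.9297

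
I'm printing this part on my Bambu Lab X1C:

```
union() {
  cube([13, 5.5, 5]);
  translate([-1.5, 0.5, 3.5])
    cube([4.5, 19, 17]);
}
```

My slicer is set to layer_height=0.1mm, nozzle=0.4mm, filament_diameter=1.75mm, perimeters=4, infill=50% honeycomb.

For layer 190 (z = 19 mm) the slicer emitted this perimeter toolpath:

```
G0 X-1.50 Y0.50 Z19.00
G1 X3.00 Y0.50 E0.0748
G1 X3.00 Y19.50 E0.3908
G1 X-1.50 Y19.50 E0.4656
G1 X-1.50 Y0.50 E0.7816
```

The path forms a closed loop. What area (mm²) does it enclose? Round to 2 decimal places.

85.50 mm²

Apply the shoelace formula to the sequence of (X, Y) vertices; enclosed area = 85.50 mm².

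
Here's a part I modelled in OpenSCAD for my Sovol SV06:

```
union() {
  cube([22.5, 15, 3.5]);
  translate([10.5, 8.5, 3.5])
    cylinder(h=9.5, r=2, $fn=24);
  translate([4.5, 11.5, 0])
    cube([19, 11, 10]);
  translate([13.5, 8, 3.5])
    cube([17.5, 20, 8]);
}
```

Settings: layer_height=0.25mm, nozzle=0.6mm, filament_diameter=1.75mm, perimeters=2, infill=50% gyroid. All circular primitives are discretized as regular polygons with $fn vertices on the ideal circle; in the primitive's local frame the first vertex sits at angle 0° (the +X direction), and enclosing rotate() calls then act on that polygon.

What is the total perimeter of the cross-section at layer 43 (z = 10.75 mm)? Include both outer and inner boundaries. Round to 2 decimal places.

87.53 mm

At z = 10.75 mm: the cube is not intersected at this z (z outside [0, 3.5]); the r=2 cylinder at (10.5, 8.5) gives a regular 24-gon of circumradius 2 (constant along its height) (perimeter = 2·24·2.000·sin(180°/24) = 12.53 mm); the cube at (4.5, 11.5) is not intersected at this z (z outside [0, 10]); the cube at (13.5, 8) (footprint 17.5×20) is included at this height (perimeter 75.00 mm); Merging all regions: the 2 present regions are separate (no shared area or edge), so areas and boundary lengths simply add and each stays a separate island — boundary = 87.53 mm. Overall, the cross-section has 2 separate islands. Total boundary length (outer) = 87.53 mm.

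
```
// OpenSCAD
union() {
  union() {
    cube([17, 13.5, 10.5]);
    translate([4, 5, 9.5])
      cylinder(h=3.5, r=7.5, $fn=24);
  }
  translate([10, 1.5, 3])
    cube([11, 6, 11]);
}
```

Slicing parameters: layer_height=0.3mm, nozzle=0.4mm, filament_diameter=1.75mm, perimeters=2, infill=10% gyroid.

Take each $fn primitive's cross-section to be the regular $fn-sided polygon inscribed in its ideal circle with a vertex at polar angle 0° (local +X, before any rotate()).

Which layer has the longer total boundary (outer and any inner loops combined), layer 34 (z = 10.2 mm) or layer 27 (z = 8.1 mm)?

layer 34 (z = 10.2 mm)

Layer 34 (z = 10.2): the 17×13.5 cube contributes its full rectangle (perimeter 61.00 mm); the r=7.5 cylinder at (4, 5) contributes a regular 24-gon of circumradius 7.5 (perimeter = 2·24·7.500·sin(180°/24) = 46.99 mm); Combining (union): the regions partially overlap (shared area 126.27 mm²), so the edge portions inside another operand are dropped and the merged outline is re-measured after clipping — boundary = 65.68 mm; the 11×6 cube at (10, 1.5) contributes its full rectangle (perimeter 34.00 mm); Merging all regions: the regions partially overlap (shared area 42.00 mm²), so the edge portions inside another operand are dropped and the merged outline is re-measured after clipping — boundary = 73.68 mm. So its perimeter = 73.68 mm. Layer 27 (z = 8.1): the cube (footprint 17×13.5) is included at this height (perimeter 61.00 mm); the cylinder at (4, 5) is absent (z outside [9.5, 13]); Merging all regions: only the 17×13.5 cube is present, so the union is just that shape — boundary = 61.00 mm; the cube at (10, 1.5) (footprint 11×6) is included at this height (perimeter 34.00 mm); Combining (union): the regions partially overlap (shared area 42.00 mm²), so the edge portions inside another operand are dropped and the merged outline is re-measured after clipping — boundary = 69.00 mm. So its perimeter = 69.00 mm. Layer 34 is larger (73.68 vs 69.00 mm).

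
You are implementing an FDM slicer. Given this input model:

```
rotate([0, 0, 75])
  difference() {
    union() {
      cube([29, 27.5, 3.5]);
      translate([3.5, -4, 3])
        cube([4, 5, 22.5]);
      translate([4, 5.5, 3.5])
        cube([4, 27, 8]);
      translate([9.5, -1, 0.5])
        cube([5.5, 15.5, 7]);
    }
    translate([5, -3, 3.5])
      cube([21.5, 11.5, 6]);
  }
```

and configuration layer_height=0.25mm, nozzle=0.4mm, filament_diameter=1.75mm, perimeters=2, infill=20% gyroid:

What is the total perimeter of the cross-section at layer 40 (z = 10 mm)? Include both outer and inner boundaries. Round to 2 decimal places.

At z = 10 mm: the cube is absent (z outside [0, 3.5]); the 4×5 cube at (3.5, -4) contributes its full rectangle (perimeter 18.00 mm); the cube at (4, 5.5) (footprint 4×27) is included at this height (perimeter 62.00 mm); the cube at (9.5, -1) is not intersected at this z (z outside [0.5, 7.5]); Taking the union: the 2 present regions are separate (no shared area or edge), so areas and boundary lengths simply add and each stays a separate island — boundary = 80.00 mm; the cube at (5, -3) is not intersected at this z (z outside [3.5, 9.5]); Subtracting the remaining from the first: none of the subtracted shapes is present at this height, so the result so far is unchanged — boundary = 80.00 mm; (rotated 75° about Z; rotation is an isometry so areas/perimeters/island counts are preserved). Overall, the cross-section has 2 separate islands. Total boundary length (outer) = 80.00 mm.

80.00 mm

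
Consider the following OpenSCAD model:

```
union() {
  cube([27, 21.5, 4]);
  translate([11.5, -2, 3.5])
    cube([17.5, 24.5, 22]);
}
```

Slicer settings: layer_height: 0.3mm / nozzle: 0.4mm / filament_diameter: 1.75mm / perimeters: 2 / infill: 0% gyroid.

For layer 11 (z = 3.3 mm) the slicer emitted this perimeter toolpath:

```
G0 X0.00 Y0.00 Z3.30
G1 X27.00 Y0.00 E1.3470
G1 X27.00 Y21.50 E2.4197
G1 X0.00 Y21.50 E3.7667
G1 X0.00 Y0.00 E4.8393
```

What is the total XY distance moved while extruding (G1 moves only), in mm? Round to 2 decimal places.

97.00 mm

Sum the Euclidean lengths of each G1 segment: total = 97.00 mm.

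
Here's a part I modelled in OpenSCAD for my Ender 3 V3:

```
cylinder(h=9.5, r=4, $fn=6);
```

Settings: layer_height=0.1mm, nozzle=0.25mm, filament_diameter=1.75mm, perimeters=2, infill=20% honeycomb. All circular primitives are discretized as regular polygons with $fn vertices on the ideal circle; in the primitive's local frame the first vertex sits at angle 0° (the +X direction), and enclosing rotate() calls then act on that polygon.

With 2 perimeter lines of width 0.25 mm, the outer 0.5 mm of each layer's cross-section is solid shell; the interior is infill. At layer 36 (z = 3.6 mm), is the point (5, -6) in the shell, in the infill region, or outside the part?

outside

At z = 3.6 mm: the r=4 cylinder contributes a regular 6-gon of circumradius 4. Overall, the cross-section is a single solid region. The nearest boundary edge runs (2.00, -3.46)→(4.00, 0.00); distance from the point to it = 3.93 mm. The point is not inside any of the regions above, so it lies outside the cross-section (3.93 mm from the nearest boundary).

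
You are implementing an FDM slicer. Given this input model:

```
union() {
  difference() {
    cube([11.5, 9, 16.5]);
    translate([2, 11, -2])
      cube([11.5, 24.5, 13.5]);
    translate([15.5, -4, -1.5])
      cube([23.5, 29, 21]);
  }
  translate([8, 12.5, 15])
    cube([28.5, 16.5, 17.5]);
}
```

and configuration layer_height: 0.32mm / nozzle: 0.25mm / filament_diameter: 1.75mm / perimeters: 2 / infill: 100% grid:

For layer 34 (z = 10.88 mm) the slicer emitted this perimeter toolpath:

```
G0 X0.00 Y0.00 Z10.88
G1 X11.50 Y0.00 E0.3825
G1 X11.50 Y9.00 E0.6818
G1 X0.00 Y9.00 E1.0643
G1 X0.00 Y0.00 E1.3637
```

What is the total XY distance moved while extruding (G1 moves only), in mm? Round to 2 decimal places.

Sum the Euclidean lengths of each G1 segment: total = 41.00 mm.

41.00 mm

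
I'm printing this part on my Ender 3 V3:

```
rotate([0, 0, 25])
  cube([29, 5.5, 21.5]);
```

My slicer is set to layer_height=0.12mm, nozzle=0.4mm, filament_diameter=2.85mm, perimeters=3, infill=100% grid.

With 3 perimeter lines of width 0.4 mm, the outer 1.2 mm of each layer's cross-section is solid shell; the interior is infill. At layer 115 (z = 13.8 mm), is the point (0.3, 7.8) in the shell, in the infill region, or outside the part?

At z = 13.8 mm: the 29×5.5 cube contributes its full rectangle; (rotated 25° about Z; rotation is an isometry so areas/perimeters/island counts are preserved). Overall, the cross-section is a single solid region. Undo the 25° rotation: the query point maps to (3.568, 6.942) in the un-rotated model frame. The nearest boundary edge runs (29.00, 5.50)→(0.00, 5.50); distance from the point to it = 1.44 mm. The point is not inside any of the regions above, so it lies outside the cross-section (1.44 mm from the nearest boundary).

outside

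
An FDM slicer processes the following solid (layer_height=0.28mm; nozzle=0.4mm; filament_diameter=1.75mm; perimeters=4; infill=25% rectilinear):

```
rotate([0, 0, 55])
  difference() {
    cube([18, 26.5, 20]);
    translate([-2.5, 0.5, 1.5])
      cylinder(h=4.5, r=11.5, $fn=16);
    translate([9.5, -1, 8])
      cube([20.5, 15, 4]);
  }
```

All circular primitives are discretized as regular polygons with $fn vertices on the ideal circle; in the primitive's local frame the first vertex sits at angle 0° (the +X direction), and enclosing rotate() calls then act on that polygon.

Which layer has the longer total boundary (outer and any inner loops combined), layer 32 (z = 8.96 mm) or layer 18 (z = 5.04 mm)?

layer 32 (z = 8.96 mm)

Layer 32 (z = 8.96): the 18×26.5 cube contributes its full rectangle (perimeter 89.00 mm); the cylinder at (-2.5, 0.5) is not intersected at this z (z outside [1.5, 6]); the cube at (9.5, -1) is present — its section is the full 20.5×15 rectangle (perimeter 71.00 mm); After the difference (first − rest): starting from the 18×26.5 cube, the 20.5×15 cube at (9.5, -1) partially overlaps it — only the 119.00 mm² overlap (of its 307.50 mm²) is removed, clipping the outline — boundary = 89.00 mm; (rotated 55° about Z; rotation is an isometry so areas/perimeters/island counts are preserved). So its perimeter = 89.00 mm. Layer 18 (z = 5.04): the cube (footprint 18×26.5) is included at this height (perimeter 89.00 mm); the r=11.5 cylinder at (-2.5, 0.5) contributes a regular 16-gon of circumradius 11.5 (perimeter = 2·16·11.500·sin(180°/16) = 71.79 mm); the cube at (9.5, -1) is absent (z outside [8, 12]); Subtracting the remaining from the first: starting from the 18×26.5 cube, the r=11.5 cylinder at (-2.5, 0.5) partially overlaps it — only the 77.57 mm² overlap (of its 404.88 mm²) is removed, clipping the outline — boundary = 84.51 mm; (rotated 55° about Z; rotation is an isometry so areas/perimeters/island counts are preserved). So its perimeter = 84.51 mm. Layer 32 is larger (89.00 vs 84.51 mm).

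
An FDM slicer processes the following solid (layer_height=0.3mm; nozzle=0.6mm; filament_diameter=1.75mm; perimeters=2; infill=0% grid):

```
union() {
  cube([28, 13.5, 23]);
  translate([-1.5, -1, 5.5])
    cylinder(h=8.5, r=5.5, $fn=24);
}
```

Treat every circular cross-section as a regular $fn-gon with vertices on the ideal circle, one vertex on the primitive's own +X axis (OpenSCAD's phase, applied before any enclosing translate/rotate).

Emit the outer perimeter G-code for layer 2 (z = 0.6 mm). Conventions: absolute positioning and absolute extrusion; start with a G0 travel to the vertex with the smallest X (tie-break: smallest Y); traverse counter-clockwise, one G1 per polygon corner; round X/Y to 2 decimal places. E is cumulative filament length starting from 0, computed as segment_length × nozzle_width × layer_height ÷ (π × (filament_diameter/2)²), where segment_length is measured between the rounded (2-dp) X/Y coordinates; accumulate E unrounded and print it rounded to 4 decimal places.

At z = 0.6 mm: the 28×13.5 cube contributes its full rectangle; the cylinder at (-1.5, -1) is absent (z outside [5.5, 14]); Merging all regions: only the 28×13.5 cube is present, so the union is just that shape — 1 connected region. The outline is a single polygon with 4 vertices. Extrusion per mm of travel: 0.6 × 0.3 / (π × 0.875²) = 0.074835. Accumulating E over each segment gives final E = 6.2113.

G0 X0.00 Y0.00 Z0.60
G1 X28.00 Y0.00 E2.0954
G1 X28.00 Y13.50 E3.1057
G1 X0.00 Y13.50 E5.2011
G1 X0.00 Y0.00 E6.2113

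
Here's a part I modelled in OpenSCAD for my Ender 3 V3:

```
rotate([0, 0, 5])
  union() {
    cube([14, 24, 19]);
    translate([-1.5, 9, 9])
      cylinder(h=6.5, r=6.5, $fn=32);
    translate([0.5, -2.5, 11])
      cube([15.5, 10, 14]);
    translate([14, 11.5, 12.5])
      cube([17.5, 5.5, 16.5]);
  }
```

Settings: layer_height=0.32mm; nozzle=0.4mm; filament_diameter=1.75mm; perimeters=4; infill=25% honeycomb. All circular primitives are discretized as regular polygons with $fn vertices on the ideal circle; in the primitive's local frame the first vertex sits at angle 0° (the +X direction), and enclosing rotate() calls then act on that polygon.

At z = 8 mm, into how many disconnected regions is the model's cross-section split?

At z = 8 mm: the cube (footprint 14×24) is included at this height; the cylinder at (-1.5, 9) is absent (z outside [9, 15.5]); the cube at (0.5, -2.5) is not intersected at this z (z outside [11, 25]); the cube at (14, 11.5) does not reach this height (z outside [12.5, 29]); Merging all regions: only the 14×24 cube is present, so the union is just that shape — 1 connected region; (whole slice rotated 5° about Z — lengths, areas and connectivity unchanged). The result has 1 disconnected region.

1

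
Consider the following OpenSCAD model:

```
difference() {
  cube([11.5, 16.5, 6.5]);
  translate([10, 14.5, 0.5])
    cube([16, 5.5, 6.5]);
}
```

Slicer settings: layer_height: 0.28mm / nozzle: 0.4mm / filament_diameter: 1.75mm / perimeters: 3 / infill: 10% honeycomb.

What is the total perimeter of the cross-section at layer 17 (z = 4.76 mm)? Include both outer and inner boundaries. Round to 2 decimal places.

At z = 4.76 mm: the cube (footprint 11.5×16.5) is included at this height (perimeter 56.00 mm); the cube at (10, 14.5) is present — its section is the full 16×5.5 rectangle (perimeter 43.00 mm); After the difference (first − rest): starting from the 11.5×16.5 cube, the 16×5.5 cube at (10, 14.5) partially overlaps it — only the 3.00 mm² overlap (of its 88.00 mm²) is removed, clipping the outline — boundary = 56.00 mm. Overall, the cross-section is a single solid region. Total boundary length (outer) = 56.00 mm.

56.00 mm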